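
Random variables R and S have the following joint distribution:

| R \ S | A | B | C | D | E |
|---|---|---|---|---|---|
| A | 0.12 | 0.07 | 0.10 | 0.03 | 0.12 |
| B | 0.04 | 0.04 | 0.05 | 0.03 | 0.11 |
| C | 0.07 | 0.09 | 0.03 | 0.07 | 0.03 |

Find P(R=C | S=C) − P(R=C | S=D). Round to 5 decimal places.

-0.37179

P(S=C) = 0.10 + 0.05 + 0.03 = 0.18; P(R=C | S=C) = 0.03/0.18 = 0.166667.
P(S=D) = 0.03 + 0.03 + 0.07 = 0.13; P(R=C | S=D) = 0.07/0.13 = 0.538462.
Difference = -0.37179.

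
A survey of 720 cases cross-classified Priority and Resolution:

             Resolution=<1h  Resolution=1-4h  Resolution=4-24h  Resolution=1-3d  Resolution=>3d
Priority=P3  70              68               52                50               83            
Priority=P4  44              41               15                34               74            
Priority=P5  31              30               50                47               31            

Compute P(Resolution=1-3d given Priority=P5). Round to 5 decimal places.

0.24868

Total with Priority=P5: 31 + 30 + 50 + 47 + 31 = 189.
P(Resolution=1-3d | Priority=P5) = 47/189 = 0.24868.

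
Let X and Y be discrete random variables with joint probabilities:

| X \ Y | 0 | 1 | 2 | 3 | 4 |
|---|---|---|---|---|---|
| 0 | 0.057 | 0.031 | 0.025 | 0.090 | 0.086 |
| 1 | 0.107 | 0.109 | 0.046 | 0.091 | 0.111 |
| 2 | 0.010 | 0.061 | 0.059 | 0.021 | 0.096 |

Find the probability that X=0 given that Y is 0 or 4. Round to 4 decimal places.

0.3062

P(Y=0) = 0.057 + 0.107 + 0.010 = 0.174.
P(Y=4) = 0.086 + 0.111 + 0.096 = 0.293.
P(Y ∈ {0, 4}) = 0.174 + 0.293 = 0.467; P(X=0, Y ∈ {0, 4}) = 0.057 + 0.086 = 0.143.
P(X=0 | Y ∈ {0, 4}) = 0.143/0.467 = 0.3062.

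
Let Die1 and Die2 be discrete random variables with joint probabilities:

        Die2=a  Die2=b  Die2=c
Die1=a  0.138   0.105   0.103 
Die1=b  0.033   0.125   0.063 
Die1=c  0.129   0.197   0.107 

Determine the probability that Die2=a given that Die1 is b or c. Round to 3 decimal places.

P(Die1=b) = 0.033 + 0.125 + 0.063 = 0.221.
P(Die1=c) = 0.129 + 0.197 + 0.107 = 0.433.
P(Die1 ∈ {b, c}) = 0.221 + 0.433 = 0.654; P(Die2=a, Die1 ∈ {b, c}) = 0.033 + 0.129 = 0.162.
P(Die2=a | Die1 ∈ {b, c}) = 0.162/0.654 = 0.248.

0.248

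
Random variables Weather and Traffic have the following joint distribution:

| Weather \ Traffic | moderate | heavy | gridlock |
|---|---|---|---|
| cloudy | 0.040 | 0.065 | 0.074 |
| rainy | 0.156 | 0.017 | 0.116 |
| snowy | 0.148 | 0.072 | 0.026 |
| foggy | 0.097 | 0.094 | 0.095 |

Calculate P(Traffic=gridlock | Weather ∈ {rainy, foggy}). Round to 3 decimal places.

P(Weather=rainy) = 0.156 + 0.017 + 0.116 = 0.289.
P(Weather=foggy) = 0.097 + 0.094 + 0.095 = 0.286.
P(Weather ∈ {rainy, foggy}) = 0.289 + 0.286 = 0.575; P(Traffic=gridlock, Weather ∈ {rainy, foggy}) = 0.116 + 0.095 = 0.211.
P(Traffic=gridlock | Weather ∈ {rainy, foggy}) = 0.211/0.575 = 0.367.

0.367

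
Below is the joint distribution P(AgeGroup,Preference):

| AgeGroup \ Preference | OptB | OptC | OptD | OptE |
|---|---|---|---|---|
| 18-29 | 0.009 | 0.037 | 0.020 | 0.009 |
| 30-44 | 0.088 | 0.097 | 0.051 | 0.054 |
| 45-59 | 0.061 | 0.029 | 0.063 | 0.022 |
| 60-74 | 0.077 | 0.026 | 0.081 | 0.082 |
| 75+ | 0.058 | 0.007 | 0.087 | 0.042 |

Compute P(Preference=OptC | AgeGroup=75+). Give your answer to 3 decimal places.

0.036

P(AgeGroup=75+) = 0.058 + 0.007 + 0.087 + 0.042 = 0.194.
P(Preference=OptC | AgeGroup=75+) = 0.007/0.194 = 0.036.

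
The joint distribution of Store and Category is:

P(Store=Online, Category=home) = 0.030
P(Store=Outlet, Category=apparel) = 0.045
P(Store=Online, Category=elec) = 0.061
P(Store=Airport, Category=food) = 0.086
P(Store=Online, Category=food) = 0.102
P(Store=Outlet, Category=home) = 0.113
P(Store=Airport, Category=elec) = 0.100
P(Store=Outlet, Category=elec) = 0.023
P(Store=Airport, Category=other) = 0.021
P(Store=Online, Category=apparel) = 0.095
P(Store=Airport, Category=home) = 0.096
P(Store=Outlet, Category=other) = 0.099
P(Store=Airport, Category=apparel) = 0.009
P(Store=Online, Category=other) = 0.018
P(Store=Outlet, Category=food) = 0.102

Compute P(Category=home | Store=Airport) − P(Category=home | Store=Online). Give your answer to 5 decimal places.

P(Store=Airport) = 0.086 + 0.009 + 0.100 + 0.096 + 0.021 = 0.312; P(Category=home | Store=Airport) = 0.096/0.312 = 0.307692.
P(Store=Online) = 0.102 + 0.095 + 0.061 + 0.030 + 0.018 = 0.306; P(Category=home | Store=Online) = 0.030/0.306 = 0.098039.
Difference = 0.20965.

0.20965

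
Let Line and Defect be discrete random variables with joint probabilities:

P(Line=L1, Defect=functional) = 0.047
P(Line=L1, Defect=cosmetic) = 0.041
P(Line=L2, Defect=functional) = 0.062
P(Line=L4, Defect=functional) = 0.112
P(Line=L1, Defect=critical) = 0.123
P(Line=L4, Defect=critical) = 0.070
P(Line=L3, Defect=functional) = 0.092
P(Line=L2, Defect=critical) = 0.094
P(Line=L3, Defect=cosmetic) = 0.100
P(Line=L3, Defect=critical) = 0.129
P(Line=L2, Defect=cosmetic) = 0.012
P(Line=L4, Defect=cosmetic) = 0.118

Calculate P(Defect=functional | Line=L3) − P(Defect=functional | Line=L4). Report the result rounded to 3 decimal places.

P(Line=L3) = 0.100 + 0.092 + 0.129 = 0.321; P(Defect=functional | Line=L3) = 0.092/0.321 = 0.2866.
P(Line=L4) = 0.118 + 0.112 + 0.070 = 0.300; P(Defect=functional | Line=L4) = 0.112/0.300 = 0.3733.
Difference = -0.087.

-0.087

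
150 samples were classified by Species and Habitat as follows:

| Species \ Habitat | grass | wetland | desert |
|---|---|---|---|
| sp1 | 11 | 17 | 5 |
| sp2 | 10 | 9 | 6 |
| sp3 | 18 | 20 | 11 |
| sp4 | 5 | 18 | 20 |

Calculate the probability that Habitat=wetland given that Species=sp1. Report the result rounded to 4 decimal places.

Total with Species=sp1: 11 + 17 + 5 = 33.
P(Habitat=wetland | Species=sp1) = 17/33 = 0.5152.

0.5152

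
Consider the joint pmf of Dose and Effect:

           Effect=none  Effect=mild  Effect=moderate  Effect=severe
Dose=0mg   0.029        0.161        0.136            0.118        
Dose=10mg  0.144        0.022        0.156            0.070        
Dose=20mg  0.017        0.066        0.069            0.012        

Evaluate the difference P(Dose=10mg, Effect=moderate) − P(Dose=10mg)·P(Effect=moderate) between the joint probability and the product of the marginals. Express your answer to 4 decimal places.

P(Dose=10mg) = 0.144 + 0.022 + 0.156 + 0.070 = 0.392.
P(Effect=moderate) = 0.136 + 0.156 + 0.069 = 0.361.
P(Dose=10mg, Effect=moderate) − P(Dose=10mg)P(Effect=moderate) = 0.156 − 0.392×0.361 = 0.0145.

0.0145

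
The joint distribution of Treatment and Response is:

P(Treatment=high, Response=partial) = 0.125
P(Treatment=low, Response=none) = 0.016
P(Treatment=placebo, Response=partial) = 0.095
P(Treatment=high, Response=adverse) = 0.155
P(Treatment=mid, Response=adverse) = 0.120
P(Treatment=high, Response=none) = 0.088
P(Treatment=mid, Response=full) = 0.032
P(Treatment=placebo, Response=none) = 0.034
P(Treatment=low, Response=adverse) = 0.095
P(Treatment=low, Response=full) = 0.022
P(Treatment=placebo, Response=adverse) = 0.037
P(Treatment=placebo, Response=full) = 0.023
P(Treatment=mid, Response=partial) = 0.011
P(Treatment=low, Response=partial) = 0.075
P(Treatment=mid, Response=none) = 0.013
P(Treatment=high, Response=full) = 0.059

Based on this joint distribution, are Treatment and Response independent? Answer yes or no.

no

P(Treatment=mid) = 0.176 and P(Response=adverse) = 0.407, so their product is 0.07163, but P(Treatment=mid, Response=adverse) = 0.120. Since these differ, Treatment and Response are not independent.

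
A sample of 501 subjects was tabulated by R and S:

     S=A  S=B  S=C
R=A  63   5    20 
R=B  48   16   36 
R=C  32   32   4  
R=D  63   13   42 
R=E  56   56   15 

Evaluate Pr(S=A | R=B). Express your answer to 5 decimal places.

Total with R=B: 48 + 16 + 36 = 100.
P(S=A | R=B) = 48/100 = 0.48000.

0.48000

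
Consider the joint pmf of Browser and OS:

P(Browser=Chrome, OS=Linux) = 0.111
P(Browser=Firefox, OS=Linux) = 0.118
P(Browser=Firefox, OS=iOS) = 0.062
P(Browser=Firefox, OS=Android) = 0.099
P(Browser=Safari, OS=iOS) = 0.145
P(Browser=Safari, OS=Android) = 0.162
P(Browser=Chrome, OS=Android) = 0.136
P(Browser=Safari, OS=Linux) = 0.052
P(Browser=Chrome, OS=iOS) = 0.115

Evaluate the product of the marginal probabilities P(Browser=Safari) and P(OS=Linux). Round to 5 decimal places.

P(Browser=Safari) = 0.052 + 0.145 + 0.162 = 0.359.
P(OS=Linux) = 0.111 + 0.118 + 0.052 = 0.281.
Product: 0.359 × 0.281 = 0.10088.

0.10088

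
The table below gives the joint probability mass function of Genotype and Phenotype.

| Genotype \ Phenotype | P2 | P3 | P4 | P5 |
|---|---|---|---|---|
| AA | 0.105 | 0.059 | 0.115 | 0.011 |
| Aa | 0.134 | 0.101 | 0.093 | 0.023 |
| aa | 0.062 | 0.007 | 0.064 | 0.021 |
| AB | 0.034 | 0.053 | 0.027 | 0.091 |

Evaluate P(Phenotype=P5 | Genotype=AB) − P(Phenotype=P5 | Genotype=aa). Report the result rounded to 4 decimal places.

0.3075

P(Genotype=AB) = 0.034 + 0.053 + 0.027 + 0.091 = 0.205; P(Phenotype=P5 | Genotype=AB) = 0.091/0.205 = 0.44390.
P(Genotype=aa) = 0.062 + 0.007 + 0.064 + 0.021 = 0.154; P(Phenotype=P5 | Genotype=aa) = 0.021/0.154 = 0.13636.
Difference = 0.3075.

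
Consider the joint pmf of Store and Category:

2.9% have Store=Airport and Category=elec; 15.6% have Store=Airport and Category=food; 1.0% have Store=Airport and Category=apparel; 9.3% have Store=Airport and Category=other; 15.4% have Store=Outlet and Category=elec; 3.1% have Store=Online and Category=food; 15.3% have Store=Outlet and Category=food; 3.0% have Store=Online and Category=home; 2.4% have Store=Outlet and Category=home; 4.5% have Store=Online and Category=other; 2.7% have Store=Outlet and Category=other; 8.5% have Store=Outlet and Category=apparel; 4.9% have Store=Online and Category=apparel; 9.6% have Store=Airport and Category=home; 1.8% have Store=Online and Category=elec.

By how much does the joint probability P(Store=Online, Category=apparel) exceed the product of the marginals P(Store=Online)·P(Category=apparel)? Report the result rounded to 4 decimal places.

P(Store=Online) = 0.031 + 0.049 + 0.018 + 0.030 + 0.045 = 0.173.
P(Category=apparel) = 0.010 + 0.085 + 0.049 = 0.144.
P(Store=Online, Category=apparel) − P(Store=Online)P(Category=apparel) = 0.049 − 0.173×0.144 = 0.0241.

0.0241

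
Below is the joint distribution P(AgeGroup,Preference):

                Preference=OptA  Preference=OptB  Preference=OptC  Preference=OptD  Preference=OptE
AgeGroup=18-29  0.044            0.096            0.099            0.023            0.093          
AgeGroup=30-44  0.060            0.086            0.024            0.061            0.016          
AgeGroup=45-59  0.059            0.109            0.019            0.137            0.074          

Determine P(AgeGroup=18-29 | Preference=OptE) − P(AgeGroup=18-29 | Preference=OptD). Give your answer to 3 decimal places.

0.404

P(Preference=OptE) = 0.093 + 0.016 + 0.074 = 0.183; P(AgeGroup=18-29 | Preference=OptE) = 0.093/0.183 = 0.5082.
P(Preference=OptD) = 0.023 + 0.061 + 0.137 = 0.221; P(AgeGroup=18-29 | Preference=OptD) = 0.023/0.221 = 0.1041.
Difference = 0.404.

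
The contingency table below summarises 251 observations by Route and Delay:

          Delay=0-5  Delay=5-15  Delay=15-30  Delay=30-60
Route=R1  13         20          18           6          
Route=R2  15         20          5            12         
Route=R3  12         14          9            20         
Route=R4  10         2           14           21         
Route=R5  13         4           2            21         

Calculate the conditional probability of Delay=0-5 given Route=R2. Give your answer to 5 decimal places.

Total with Route=R2: 15 + 20 + 5 + 12 = 52.
P(Delay=0-5 | Route=R2) = 15/52 = 0.28846.

0.28846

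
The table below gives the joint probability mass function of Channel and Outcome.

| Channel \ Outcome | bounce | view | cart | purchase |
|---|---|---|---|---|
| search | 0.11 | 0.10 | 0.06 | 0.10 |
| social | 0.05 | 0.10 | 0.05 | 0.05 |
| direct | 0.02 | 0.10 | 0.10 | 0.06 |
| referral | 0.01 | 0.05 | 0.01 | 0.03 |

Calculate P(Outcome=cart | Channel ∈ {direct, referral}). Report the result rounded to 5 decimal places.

0.28947

P(Channel=direct) = 0.02 + 0.10 + 0.10 + 0.06 = 0.28.
P(Channel=referral) = 0.01 + 0.05 + 0.01 + 0.03 = 0.10.
P(Channel ∈ {direct, referral}) = 0.28 + 0.10 = 0.38; P(Outcome=cart, Channel ∈ {direct, referral}) = 0.10 + 0.01 = 0.11.
P(Outcome=cart | Channel ∈ {direct, referral}) = 0.11/0.38 = 0.28947.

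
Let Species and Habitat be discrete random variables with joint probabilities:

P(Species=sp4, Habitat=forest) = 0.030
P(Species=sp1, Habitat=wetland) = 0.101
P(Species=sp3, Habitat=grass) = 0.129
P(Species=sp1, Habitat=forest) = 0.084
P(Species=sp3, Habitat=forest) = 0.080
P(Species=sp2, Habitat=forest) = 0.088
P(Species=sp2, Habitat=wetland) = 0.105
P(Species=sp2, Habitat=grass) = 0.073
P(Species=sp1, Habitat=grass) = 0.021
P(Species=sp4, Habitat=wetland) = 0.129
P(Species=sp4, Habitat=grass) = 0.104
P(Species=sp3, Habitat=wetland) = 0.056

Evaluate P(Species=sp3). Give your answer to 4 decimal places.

P(Species=sp3) = 0.080 + 0.129 + 0.056 = 0.265.

0.2650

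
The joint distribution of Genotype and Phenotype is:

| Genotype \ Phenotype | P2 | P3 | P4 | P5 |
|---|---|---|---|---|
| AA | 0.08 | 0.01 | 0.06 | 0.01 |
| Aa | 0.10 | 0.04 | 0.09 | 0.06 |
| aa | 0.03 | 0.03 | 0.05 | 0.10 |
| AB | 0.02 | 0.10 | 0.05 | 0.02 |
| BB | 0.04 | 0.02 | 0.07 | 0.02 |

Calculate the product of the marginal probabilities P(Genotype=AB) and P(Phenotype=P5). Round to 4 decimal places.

P(Genotype=AB) = 0.02 + 0.10 + 0.05 + 0.02 = 0.19.
P(Phenotype=P5) = 0.01 + 0.06 + 0.10 + 0.02 + 0.02 = 0.21.
Product: 0.19 × 0.21 = 0.0399.

0.0399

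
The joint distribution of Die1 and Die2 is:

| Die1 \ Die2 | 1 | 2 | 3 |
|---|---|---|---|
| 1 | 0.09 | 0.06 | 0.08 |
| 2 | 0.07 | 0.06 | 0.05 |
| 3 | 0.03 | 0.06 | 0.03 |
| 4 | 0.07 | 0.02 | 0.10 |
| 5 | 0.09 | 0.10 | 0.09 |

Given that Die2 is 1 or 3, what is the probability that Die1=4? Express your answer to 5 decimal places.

P(Die2=1) = 0.09 + 0.07 + 0.03 + 0.07 + 0.09 = 0.35.
P(Die2=3) = 0.08 + 0.05 + 0.03 + 0.10 + 0.09 = 0.35.
P(Die2 ∈ {1, 3}) = 0.35 + 0.35 = 0.70; P(Die1=4, Die2 ∈ {1, 3}) = 0.07 + 0.10 = 0.17.
P(Die1=4 | Die2 ∈ {1, 3}) = 0.17/0.70 = 0.24286.

0.24286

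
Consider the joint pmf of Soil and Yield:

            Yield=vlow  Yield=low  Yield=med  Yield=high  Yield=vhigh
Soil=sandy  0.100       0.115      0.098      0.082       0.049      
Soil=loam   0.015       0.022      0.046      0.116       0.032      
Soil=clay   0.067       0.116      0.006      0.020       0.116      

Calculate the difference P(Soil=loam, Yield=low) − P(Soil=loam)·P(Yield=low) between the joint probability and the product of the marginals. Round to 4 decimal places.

P(Soil=loam) = 0.015 + 0.022 + 0.046 + 0.116 + 0.032 = 0.231.
P(Yield=low) = 0.115 + 0.022 + 0.116 = 0.253.
P(Soil=loam, Yield=low) − P(Soil=loam)P(Yield=low) = 0.022 − 0.231×0.253 = -0.0364.

-0.0364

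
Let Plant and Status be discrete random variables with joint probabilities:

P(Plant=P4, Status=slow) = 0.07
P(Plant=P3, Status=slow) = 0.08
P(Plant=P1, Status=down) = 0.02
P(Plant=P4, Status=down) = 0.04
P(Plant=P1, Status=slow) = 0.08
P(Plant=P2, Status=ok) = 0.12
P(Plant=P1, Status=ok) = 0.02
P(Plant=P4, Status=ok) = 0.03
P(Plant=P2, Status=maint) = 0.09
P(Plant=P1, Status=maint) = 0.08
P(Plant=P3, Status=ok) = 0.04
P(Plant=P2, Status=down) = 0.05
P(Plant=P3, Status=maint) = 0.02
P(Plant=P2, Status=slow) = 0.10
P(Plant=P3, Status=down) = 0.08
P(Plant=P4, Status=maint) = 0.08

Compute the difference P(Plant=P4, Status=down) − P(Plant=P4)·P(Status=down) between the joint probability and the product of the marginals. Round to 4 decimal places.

-0.0018

P(Plant=P4) = 0.03 + 0.07 + 0.04 + 0.08 = 0.22.
P(Status=down) = 0.02 + 0.05 + 0.08 + 0.04 = 0.19.
P(Plant=P4, Status=down) − P(Plant=P4)P(Status=down) = 0.04 − 0.22×0.19 = -0.0018.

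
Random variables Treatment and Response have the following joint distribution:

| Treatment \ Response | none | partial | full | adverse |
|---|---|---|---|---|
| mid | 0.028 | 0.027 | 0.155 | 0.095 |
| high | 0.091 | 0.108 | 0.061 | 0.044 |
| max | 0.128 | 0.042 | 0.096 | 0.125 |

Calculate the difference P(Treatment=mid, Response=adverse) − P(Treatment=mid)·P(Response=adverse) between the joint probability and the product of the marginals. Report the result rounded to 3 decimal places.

0.014

P(Treatment=mid) = 0.028 + 0.027 + 0.155 + 0.095 = 0.305.
P(Response=adverse) = 0.095 + 0.044 + 0.125 = 0.264.
P(Treatment=mid, Response=adverse) − P(Treatment=mid)P(Response=adverse) = 0.095 − 0.305×0.264 = 0.014.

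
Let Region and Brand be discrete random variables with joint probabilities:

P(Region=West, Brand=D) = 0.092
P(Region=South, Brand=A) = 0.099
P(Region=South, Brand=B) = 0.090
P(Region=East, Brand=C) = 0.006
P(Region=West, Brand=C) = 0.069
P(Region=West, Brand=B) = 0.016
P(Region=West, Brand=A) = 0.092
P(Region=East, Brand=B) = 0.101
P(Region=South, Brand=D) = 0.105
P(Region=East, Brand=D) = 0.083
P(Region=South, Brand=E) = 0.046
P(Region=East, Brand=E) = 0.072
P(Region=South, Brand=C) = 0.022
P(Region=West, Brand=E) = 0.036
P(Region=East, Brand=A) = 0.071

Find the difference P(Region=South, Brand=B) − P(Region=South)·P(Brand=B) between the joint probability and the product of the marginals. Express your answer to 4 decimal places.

P(Region=South) = 0.099 + 0.090 + 0.022 + 0.105 + 0.046 = 0.362.
P(Brand=B) = 0.090 + 0.101 + 0.016 = 0.207.
P(Region=South, Brand=B) − P(Region=South)P(Brand=B) = 0.090 − 0.362×0.207 = 0.0151.

0.0151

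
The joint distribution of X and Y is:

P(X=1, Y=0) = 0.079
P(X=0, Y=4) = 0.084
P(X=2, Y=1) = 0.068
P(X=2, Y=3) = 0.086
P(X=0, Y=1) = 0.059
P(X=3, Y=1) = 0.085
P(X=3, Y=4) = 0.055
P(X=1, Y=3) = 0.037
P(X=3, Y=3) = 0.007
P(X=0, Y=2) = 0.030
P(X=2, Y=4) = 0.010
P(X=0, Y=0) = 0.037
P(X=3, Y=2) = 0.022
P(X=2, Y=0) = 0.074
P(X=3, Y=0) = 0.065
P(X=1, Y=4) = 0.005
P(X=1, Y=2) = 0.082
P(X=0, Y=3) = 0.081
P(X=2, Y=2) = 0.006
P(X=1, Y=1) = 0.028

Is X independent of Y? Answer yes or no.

P(X=1) = 0.231 and P(Y=2) = 0.140, so their product is 0.03234, but P(X=1, Y=2) = 0.082. Since these differ, X and Y are not independent.

no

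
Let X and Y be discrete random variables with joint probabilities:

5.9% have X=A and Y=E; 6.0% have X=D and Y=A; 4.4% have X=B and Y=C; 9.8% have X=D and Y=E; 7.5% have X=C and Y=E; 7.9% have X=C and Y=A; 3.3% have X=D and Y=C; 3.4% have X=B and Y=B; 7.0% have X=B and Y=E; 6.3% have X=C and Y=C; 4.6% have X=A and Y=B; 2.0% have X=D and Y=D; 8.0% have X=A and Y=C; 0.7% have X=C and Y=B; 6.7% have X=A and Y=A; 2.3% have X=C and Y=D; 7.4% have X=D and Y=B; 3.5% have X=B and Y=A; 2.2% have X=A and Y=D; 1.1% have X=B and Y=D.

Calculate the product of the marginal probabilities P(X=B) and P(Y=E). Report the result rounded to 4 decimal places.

P(X=B) = 0.035 + 0.034 + 0.044 + 0.011 + 0.070 = 0.194.
P(Y=E) = 0.059 + 0.070 + 0.075 + 0.098 = 0.302.
Product: 0.194 × 0.302 = 0.0586.

0.0586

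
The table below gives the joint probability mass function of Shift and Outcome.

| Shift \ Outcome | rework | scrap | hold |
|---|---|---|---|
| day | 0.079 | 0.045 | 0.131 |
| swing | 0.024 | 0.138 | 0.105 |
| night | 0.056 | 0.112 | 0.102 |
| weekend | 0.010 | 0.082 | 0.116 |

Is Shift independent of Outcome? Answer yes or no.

no

P(Shift=day) = 0.255 and P(Outcome=scrap) = 0.377, so their product is 0.09614, but P(Shift=day, Outcome=scrap) = 0.045. Since these differ, Shift and Outcome are not independent.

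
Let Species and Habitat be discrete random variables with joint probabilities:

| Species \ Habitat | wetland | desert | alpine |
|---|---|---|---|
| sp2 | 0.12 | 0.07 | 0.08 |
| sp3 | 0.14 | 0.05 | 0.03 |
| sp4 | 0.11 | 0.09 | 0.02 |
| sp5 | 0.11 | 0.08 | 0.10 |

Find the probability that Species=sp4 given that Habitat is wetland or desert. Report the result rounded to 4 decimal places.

0.2597

P(Habitat=wetland) = 0.12 + 0.14 + 0.11 + 0.11 = 0.48.
P(Habitat=desert) = 0.07 + 0.05 + 0.09 + 0.08 = 0.29.
P(Habitat ∈ {wetland, desert}) = 0.48 + 0.29 = 0.77; P(Species=sp4, Habitat ∈ {wetland, desert}) = 0.11 + 0.09 = 0.20.
P(Species=sp4 | Habitat ∈ {wetland, desert}) = 0.20/0.77 = 0.2597.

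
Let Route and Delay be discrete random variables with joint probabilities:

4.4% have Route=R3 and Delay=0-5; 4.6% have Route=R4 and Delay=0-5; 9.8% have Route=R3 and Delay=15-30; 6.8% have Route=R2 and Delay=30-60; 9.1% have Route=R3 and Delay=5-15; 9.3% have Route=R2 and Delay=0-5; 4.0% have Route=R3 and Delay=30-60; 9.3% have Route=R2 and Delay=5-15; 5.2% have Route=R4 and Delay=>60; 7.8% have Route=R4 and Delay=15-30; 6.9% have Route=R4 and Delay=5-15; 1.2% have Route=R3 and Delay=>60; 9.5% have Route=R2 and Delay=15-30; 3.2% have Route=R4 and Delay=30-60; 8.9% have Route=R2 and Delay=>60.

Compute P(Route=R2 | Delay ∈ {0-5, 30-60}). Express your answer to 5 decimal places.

P(Delay=0-5) = 0.093 + 0.044 + 0.046 = 0.183.
P(Delay=30-60) = 0.068 + 0.040 + 0.032 = 0.140.
P(Delay ∈ {0-5, 30-60}) = 0.183 + 0.140 = 0.323; P(Route=R2, Delay ∈ {0-5, 30-60}) = 0.093 + 0.068 = 0.161.
P(Route=R2 | Delay ∈ {0-5, 30-60}) = 0.161/0.323 = 0.49845.

0.49845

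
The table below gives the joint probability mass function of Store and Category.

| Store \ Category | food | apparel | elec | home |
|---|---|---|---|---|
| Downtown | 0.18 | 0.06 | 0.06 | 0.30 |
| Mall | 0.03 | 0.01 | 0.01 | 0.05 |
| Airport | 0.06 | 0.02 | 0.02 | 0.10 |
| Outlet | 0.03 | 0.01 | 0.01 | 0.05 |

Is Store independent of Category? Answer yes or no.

Every cell satisfies P(Store,Category) = P(Store)·P(Category). For instance P(Store=Airport) = 0.20, P(Category=apparel) = 0.10, and 0.20×0.10 = 0.02 matches the joint entry. So Store and Category are independent.

yes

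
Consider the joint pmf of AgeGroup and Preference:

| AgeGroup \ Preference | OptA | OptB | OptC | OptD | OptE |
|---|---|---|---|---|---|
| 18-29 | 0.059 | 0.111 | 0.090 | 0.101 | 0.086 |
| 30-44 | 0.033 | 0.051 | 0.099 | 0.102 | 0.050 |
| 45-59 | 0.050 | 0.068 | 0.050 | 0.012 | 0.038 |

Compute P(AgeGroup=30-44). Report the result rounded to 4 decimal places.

P(AgeGroup=30-44) = 0.033 + 0.051 + 0.099 + 0.102 + 0.050 = 0.335.

0.3350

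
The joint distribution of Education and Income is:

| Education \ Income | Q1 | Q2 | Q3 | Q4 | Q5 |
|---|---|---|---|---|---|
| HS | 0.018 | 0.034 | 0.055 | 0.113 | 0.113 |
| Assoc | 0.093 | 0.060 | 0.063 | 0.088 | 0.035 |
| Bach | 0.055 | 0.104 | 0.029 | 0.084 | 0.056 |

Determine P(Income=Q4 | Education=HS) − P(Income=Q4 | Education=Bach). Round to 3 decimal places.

0.083

P(Education=HS) = 0.018 + 0.034 + 0.055 + 0.113 + 0.113 = 0.333; P(Income=Q4 | Education=HS) = 0.113/0.333 = 0.3393.
P(Education=Bach) = 0.055 + 0.104 + 0.029 + 0.084 + 0.056 = 0.328; P(Income=Q4 | Education=Bach) = 0.084/0.328 = 0.2561.
Difference = 0.083.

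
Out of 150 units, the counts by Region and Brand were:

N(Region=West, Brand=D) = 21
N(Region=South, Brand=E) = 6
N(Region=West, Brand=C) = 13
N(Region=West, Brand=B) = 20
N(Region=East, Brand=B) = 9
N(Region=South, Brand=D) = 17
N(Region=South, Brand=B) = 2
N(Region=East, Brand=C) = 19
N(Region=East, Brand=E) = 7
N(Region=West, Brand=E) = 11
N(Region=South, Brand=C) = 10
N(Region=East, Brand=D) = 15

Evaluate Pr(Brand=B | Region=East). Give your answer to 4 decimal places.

0.1800

Total with Region=East: 9 + 19 + 15 + 7 = 50.
P(Brand=B | Region=East) = 9/50 = 0.1800.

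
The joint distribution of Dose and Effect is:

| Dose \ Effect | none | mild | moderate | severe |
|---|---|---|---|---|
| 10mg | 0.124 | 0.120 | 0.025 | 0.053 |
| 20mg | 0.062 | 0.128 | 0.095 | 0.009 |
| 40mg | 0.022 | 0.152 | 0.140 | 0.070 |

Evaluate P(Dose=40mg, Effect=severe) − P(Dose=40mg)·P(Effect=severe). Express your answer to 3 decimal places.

P(Dose=40mg) = 0.022 + 0.152 + 0.140 + 0.070 = 0.384.
P(Effect=severe) = 0.053 + 0.009 + 0.070 = 0.132.
P(Dose=40mg, Effect=severe) − P(Dose=40mg)P(Effect=severe) = 0.070 − 0.384×0.132 = 0.019.

0.019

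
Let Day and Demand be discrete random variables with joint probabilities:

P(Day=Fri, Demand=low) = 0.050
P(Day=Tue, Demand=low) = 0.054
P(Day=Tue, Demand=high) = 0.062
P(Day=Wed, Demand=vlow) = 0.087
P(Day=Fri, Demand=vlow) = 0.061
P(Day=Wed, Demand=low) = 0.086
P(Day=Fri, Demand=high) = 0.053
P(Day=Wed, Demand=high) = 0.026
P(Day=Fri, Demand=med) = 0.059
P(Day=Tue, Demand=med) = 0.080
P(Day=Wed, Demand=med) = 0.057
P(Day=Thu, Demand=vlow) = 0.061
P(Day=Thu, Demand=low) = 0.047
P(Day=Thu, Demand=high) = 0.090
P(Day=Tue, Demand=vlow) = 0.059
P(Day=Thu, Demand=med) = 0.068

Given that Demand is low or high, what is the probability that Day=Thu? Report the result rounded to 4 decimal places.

P(Demand=low) = 0.054 + 0.086 + 0.047 + 0.050 = 0.237.
P(Demand=high) = 0.062 + 0.026 + 0.090 + 0.053 = 0.231.
P(Demand ∈ {low, high}) = 0.237 + 0.231 = 0.468; P(Day=Thu, Demand ∈ {low, high}) = 0.047 + 0.090 = 0.137.
P(Day=Thu | Demand ∈ {low, high}) = 0.137/0.468 = 0.2927.

0.2927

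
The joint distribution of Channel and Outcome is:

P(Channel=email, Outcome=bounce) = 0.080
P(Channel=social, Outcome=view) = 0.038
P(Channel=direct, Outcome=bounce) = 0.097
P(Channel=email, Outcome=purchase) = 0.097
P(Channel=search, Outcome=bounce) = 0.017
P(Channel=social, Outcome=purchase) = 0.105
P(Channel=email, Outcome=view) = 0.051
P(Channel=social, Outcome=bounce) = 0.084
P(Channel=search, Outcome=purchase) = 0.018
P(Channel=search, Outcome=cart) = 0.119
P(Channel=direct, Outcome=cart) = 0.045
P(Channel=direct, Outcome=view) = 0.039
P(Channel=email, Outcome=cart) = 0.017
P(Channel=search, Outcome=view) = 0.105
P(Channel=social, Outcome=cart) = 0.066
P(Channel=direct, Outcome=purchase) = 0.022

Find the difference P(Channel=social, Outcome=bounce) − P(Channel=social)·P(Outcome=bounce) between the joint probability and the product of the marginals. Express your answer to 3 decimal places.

0.003

P(Channel=social) = 0.084 + 0.038 + 0.066 + 0.105 = 0.293.
P(Outcome=bounce) = 0.080 + 0.017 + 0.084 + 0.097 = 0.278.
P(Channel=social, Outcome=bounce) − P(Channel=social)P(Outcome=bounce) = 0.084 − 0.293×0.278 = 0.003.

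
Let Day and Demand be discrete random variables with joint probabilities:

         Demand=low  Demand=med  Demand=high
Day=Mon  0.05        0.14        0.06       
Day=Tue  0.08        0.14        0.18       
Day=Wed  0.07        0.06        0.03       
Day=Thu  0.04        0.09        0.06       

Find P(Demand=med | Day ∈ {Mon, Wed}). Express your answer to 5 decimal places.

P(Day=Mon) = 0.05 + 0.14 + 0.06 = 0.25.
P(Day=Wed) = 0.07 + 0.06 + 0.03 = 0.16.
P(Day ∈ {Mon, Wed}) = 0.25 + 0.16 = 0.41; P(Demand=med, Day ∈ {Mon, Wed}) = 0.14 + 0.06 = 0.20.
P(Demand=med | Day ∈ {Mon, Wed}) = 0.20/0.41 = 0.48780.

0.48780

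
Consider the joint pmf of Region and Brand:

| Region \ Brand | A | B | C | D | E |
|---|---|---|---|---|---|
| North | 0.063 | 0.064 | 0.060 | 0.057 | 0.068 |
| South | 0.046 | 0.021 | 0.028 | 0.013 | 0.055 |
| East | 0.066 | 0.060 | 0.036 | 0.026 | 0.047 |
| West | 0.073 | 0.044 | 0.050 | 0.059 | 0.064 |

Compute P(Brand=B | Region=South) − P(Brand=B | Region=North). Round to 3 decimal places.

-0.076

P(Region=South) = 0.046 + 0.021 + 0.028 + 0.013 + 0.055 = 0.163; P(Brand=B | Region=South) = 0.021/0.163 = 0.1288.
P(Region=North) = 0.063 + 0.064 + 0.060 + 0.057 + 0.068 = 0.312; P(Brand=B | Region=North) = 0.064/0.312 = 0.2051.
Difference = -0.076.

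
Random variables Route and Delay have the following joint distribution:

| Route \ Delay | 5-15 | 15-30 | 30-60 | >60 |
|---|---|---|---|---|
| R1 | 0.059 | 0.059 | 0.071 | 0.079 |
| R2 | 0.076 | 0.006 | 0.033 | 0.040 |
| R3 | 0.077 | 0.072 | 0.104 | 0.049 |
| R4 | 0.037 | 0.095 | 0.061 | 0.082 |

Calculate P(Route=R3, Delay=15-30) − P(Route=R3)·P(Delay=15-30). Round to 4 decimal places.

P(Route=R3) = 0.077 + 0.072 + 0.104 + 0.049 = 0.302.
P(Delay=15-30) = 0.059 + 0.006 + 0.072 + 0.095 = 0.232.
P(Route=R3, Delay=15-30) − P(Route=R3)P(Delay=15-30) = 0.072 − 0.302×0.232 = 0.0019.

0.0019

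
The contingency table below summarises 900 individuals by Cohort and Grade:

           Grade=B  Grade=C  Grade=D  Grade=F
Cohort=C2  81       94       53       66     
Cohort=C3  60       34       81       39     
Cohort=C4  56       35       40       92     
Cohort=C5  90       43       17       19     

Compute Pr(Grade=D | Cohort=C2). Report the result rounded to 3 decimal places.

0.180

Total with Cohort=C2: 81 + 94 + 53 + 66 = 294.
P(Grade=D | Cohort=C2) = 53/294 = 0.180.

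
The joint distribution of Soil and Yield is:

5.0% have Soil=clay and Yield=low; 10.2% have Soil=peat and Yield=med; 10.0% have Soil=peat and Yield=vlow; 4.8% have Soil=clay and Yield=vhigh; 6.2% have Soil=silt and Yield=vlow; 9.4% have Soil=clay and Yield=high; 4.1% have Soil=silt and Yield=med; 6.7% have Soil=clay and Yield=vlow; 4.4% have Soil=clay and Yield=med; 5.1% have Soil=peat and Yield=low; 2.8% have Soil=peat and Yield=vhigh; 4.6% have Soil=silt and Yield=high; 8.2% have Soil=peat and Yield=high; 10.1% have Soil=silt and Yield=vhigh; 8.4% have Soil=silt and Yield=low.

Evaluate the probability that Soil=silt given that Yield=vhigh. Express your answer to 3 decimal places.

P(Yield=vhigh) = 0.048 + 0.101 + 0.028 = 0.177.
P(Soil=silt | Yield=vhigh) = 0.101/0.177 = 0.571.

0.571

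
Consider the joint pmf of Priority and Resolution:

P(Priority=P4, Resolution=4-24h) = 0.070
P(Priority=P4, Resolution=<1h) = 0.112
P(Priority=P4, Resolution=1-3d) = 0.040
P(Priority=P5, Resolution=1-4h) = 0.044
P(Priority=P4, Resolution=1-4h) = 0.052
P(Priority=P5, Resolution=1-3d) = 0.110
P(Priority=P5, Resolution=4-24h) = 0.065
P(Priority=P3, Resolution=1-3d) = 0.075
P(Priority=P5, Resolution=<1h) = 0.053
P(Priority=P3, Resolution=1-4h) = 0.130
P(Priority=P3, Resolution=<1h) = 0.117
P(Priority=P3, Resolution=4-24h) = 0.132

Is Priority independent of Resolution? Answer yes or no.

P(Priority=P5) = 0.272 and P(Resolution=1-3d) = 0.225, so their product is 0.06120, but P(Priority=P5, Resolution=1-3d) = 0.110. Since these differ, Priority and Resolution are not independent.

no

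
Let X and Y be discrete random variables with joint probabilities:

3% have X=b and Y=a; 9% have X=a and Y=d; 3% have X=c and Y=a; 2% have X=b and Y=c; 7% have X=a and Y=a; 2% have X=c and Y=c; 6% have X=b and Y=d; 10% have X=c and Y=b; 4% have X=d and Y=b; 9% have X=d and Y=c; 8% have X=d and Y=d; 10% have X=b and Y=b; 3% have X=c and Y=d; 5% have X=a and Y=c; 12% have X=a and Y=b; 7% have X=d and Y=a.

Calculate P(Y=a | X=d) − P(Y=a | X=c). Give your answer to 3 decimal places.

P(X=d) = 0.07 + 0.04 + 0.09 + 0.08 = 0.28; P(Y=a | X=d) = 0.07/0.28 = 0.2500.
P(X=c) = 0.03 + 0.10 + 0.02 + 0.03 = 0.18; P(Y=a | X=c) = 0.03/0.18 = 0.1667.
Difference = 0.083.

0.083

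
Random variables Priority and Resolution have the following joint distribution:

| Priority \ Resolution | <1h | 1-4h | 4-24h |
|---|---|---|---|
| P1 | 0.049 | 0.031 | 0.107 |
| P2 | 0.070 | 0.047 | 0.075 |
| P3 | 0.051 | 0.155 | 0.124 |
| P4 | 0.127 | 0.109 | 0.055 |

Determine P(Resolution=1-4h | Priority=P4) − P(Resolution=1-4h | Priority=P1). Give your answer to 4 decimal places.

0.2088

P(Priority=P4) = 0.127 + 0.109 + 0.055 = 0.291; P(Resolution=1-4h | Priority=P4) = 0.109/0.291 = 0.37457.
P(Priority=P1) = 0.049 + 0.031 + 0.107 = 0.187; P(Resolution=1-4h | Priority=P1) = 0.031/0.187 = 0.16578.
Difference = 0.2088.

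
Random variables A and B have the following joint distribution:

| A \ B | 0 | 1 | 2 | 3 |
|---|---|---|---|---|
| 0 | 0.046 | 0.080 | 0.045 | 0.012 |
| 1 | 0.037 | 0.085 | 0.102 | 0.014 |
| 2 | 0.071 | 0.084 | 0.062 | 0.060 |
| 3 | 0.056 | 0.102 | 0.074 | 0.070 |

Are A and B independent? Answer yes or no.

P(A=1) = 0.238 and P(B=2) = 0.283, so their product is 0.06735, but P(A=1, B=2) = 0.102. Since these differ, A and B are not independent.

no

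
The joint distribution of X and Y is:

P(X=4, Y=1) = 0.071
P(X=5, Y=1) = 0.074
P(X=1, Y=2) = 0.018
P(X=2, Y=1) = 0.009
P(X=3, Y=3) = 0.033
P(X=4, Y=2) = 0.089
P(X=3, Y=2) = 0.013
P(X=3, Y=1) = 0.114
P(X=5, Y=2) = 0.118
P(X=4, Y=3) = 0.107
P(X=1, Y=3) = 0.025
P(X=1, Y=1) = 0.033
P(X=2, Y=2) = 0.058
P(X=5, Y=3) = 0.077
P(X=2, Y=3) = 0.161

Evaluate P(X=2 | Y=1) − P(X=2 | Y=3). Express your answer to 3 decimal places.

-0.370

P(Y=1) = 0.033 + 0.009 + 0.114 + 0.071 + 0.074 = 0.301; P(X=2 | Y=1) = 0.009/0.301 = 0.0299.
P(Y=3) = 0.025 + 0.161 + 0.033 + 0.107 + 0.077 = 0.403; P(X=2 | Y=3) = 0.161/0.403 = 0.3995.
Difference = -0.370.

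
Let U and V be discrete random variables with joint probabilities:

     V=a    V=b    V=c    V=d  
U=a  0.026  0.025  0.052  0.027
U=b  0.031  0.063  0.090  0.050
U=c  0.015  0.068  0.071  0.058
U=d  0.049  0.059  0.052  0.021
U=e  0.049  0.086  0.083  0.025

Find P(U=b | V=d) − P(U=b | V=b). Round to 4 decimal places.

P(V=d) = 0.027 + 0.050 + 0.058 + 0.021 + 0.025 = 0.181; P(U=b | V=d) = 0.050/0.181 = 0.27624.
P(V=b) = 0.025 + 0.063 + 0.068 + 0.059 + 0.086 = 0.301; P(U=b | V=b) = 0.063/0.301 = 0.20930.
Difference = 0.0669.

0.0669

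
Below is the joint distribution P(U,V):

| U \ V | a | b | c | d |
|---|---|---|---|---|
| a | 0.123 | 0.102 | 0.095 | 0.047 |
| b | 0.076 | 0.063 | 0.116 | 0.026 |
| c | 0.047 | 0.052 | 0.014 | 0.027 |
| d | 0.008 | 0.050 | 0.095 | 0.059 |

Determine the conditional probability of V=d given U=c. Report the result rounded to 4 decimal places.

0.1929

P(U=c) = 0.047 + 0.052 + 0.014 + 0.027 = 0.140.
P(V=d | U=c) = 0.027/0.140 = 0.1929.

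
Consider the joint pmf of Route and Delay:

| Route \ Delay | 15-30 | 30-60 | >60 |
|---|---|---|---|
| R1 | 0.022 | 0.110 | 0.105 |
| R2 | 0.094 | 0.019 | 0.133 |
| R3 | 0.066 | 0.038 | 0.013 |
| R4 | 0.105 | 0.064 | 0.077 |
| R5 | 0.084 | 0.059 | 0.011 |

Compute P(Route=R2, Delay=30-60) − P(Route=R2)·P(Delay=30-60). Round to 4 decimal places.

-0.0523

P(Route=R2) = 0.094 + 0.019 + 0.133 = 0.246.
P(Delay=30-60) = 0.110 + 0.019 + 0.038 + 0.064 + 0.059 = 0.290.
P(Route=R2, Delay=30-60) − P(Route=R2)P(Delay=30-60) = 0.019 − 0.246×0.290 = -0.0523.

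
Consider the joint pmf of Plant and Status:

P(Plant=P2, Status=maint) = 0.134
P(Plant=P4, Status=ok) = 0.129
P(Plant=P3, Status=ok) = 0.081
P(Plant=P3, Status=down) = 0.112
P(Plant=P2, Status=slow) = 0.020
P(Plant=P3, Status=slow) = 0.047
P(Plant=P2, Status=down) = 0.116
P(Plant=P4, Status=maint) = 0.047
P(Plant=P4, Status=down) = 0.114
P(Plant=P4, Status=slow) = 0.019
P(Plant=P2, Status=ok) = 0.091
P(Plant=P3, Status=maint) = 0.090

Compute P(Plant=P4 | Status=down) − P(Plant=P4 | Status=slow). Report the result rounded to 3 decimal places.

0.112

P(Status=down) = 0.116 + 0.112 + 0.114 = 0.342; P(Plant=P4 | Status=down) = 0.114/0.342 = 0.3333.
P(Status=slow) = 0.020 + 0.047 + 0.019 = 0.086; P(Plant=P4 | Status=slow) = 0.019/0.086 = 0.2209.
Difference = 0.112.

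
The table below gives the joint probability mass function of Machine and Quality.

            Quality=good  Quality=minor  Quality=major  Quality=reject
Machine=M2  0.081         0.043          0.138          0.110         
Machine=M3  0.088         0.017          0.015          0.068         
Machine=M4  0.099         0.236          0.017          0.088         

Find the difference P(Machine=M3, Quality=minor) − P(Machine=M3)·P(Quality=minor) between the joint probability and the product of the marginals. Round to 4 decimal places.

-0.0386

P(Machine=M3) = 0.088 + 0.017 + 0.015 + 0.068 = 0.188.
P(Quality=minor) = 0.043 + 0.017 + 0.236 = 0.296.
P(Machine=M3, Quality=minor) − P(Machine=M3)P(Quality=minor) = 0.017 − 0.188×0.296 = -0.0386.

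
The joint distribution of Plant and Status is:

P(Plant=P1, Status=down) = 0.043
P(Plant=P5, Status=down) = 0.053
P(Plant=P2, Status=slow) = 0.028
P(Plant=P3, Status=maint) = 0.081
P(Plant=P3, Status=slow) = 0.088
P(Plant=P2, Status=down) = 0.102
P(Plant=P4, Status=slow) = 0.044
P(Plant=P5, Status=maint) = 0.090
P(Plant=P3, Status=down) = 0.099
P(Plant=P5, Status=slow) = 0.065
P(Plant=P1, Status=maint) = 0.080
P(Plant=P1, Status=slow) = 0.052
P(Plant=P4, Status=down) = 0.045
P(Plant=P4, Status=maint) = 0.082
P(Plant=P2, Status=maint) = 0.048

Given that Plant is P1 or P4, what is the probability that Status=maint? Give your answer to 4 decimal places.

0.4682

P(Plant=P1) = 0.052 + 0.043 + 0.080 = 0.175.
P(Plant=P4) = 0.044 + 0.045 + 0.082 = 0.171.
P(Plant ∈ {P1, P4}) = 0.175 + 0.171 = 0.346; P(Status=maint, Plant ∈ {P1, P4}) = 0.080 + 0.082 = 0.162.
P(Status=maint | Plant ∈ {P1, P4}) = 0.162/0.346 = 0.4682.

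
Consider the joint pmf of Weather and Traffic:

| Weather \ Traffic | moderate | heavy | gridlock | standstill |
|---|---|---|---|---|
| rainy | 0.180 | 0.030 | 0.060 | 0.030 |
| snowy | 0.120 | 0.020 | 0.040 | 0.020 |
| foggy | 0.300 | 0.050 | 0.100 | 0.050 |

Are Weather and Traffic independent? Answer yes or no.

Every cell satisfies P(Weather,Traffic) = P(Weather)·P(Traffic). For instance P(Weather=snowy) = 0.200, P(Traffic=moderate) = 0.600, and 0.200×0.600 = 0.120 matches the joint entry. So Weather and Traffic are independent.

yes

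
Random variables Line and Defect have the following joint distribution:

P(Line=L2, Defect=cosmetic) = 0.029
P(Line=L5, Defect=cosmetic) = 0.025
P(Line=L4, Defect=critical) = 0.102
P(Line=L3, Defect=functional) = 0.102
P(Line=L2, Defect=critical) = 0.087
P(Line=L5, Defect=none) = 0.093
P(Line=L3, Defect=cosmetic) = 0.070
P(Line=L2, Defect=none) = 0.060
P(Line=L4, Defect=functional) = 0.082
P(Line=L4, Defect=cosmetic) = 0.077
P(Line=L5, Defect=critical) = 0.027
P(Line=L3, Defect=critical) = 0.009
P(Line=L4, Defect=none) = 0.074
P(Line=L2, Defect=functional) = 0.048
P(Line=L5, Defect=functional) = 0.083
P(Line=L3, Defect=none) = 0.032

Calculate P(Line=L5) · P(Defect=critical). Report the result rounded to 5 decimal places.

0.05130

P(Line=L5) = 0.093 + 0.025 + 0.083 + 0.027 = 0.228.
P(Defect=critical) = 0.087 + 0.009 + 0.102 + 0.027 = 0.225.
Product: 0.228 × 0.225 = 0.05130.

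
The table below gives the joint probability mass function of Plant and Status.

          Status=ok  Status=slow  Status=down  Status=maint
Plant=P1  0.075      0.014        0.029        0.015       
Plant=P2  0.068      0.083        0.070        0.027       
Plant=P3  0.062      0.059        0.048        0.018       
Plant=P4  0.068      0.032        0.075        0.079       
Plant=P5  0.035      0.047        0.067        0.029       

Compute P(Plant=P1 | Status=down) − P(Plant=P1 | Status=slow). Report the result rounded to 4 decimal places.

0.0408

P(Status=down) = 0.029 + 0.070 + 0.048 + 0.075 + 0.067 = 0.289; P(Plant=P1 | Status=down) = 0.029/0.289 = 0.10035.
P(Status=slow) = 0.014 + 0.083 + 0.059 + 0.032 + 0.047 = 0.235; P(Plant=P1 | Status=slow) = 0.014/0.235 = 0.05957.
Difference = 0.0408.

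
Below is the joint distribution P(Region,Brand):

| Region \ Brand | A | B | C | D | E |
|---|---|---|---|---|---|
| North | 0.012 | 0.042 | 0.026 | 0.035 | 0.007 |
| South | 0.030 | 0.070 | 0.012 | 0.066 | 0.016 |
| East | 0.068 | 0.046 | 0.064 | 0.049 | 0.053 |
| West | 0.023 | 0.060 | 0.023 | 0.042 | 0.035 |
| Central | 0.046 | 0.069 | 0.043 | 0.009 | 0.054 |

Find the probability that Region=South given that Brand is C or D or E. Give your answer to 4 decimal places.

P(Brand=C) = 0.026 + 0.012 + 0.064 + 0.023 + 0.043 = 0.168.
P(Brand=D) = 0.035 + 0.066 + 0.049 + 0.042 + 0.009 = 0.201.
P(Brand=E) = 0.007 + 0.016 + 0.053 + 0.035 + 0.054 = 0.165.
P(Brand ∈ {C, D, E}) = 0.168 + 0.201 + 0.165 = 0.534; P(Region=South, Brand ∈ {C, D, E}) = 0.012 + 0.066 + 0.016 = 0.094.
P(Region=South | Brand ∈ {C, D, E}) = 0.094/0.534 = 0.1760.

0.1760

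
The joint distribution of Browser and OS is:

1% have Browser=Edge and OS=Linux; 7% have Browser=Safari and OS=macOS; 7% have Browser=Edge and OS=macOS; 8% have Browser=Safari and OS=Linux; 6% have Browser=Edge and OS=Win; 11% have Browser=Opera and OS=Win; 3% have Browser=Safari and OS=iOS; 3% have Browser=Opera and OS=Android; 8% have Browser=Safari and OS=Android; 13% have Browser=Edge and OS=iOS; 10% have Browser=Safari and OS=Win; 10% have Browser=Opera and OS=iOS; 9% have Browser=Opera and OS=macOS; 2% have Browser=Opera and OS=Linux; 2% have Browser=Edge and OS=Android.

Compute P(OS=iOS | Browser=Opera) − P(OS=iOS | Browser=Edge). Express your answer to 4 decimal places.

P(Browser=Opera) = 0.11 + 0.09 + 0.02 + 0.10 + 0.03 = 0.35; P(OS=iOS | Browser=Opera) = 0.10/0.35 = 0.28571.
P(Browser=Edge) = 0.06 + 0.07 + 0.01 + 0.13 + 0.02 = 0.29; P(OS=iOS | Browser=Edge) = 0.13/0.29 = 0.44828.
Difference = -0.1626.

-0.1626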